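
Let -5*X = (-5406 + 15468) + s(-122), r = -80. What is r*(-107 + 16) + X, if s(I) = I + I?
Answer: 26582/5 ≈ 5316.4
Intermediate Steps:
s(I) = 2*I
X = -9818/5 (X = -((-5406 + 15468) + 2*(-122))/5 = -(10062 - 244)/5 = -⅕*9818 = -9818/5 ≈ -1963.6)
r*(-107 + 16) + X = -80*(-107 + 16) - 9818/5 = -80*(-91) - 9818/5 = 7280 - 9818/5 = 26582/5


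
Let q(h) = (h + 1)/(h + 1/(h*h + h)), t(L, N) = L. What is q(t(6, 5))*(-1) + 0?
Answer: -294/253 ≈ -1.1621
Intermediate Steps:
q(h) = (1 + h)/(h + 1/(h + h²)) (q(h) = (1 + h)/(h + 1/(h² + h)) = (1 + h)/(h + 1/(h + h²)))
q(t(6, 5))*(-1) + 0 = (6*(1 + 6² + 2*6)/(1 + 6² + 6³))*(-1) + 0 = (6*(1 + 36 + 12)/(1 + 36 + 216))*(-1) + 0 = (6*49/253)*(-1) + 0 = (6*(1/253)*49)*(-1) + 0 = (294/253)*(-1) + 0 = -294/253 + 0 = -294/253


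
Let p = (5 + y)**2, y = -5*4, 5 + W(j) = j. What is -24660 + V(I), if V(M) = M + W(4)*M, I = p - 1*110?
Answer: -24660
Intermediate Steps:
W(j) = -5 + j
y = -20
p = 225 (p = (5 - 20)**2 = (-15)**2 = 225)
I = 115 (I = 225 - 1*110 = 225 - 110 = 115)
V(M) = 0 (V(M) = M + (-5 + 4)*M = M - M = 0)
-24660 + V(I) = -24660 + 0 = -24660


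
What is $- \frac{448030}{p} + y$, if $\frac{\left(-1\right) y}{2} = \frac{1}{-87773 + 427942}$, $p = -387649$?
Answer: $\frac{152405141772}{131866172681} \approx 1.1558$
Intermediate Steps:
$y = - \frac{2}{340169}$ ($y = - \frac{2}{-87773 + 427942} = - \frac{2}{340169} \approx -5.8794 \cdot 10^{-6}$)
$- \frac{448030}{p} + y = - \frac{448030}{-387649} - \frac{2}{340169} = \left(-448030\right) \left(- \frac{1}{387649}\right) - \frac{2}{340169} = \frac{448030}{387649} - \frac{2}{340169} = \frac{152405141772}{131866172681}$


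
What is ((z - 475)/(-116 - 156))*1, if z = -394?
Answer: 869/272 ≈ 3.1949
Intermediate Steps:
((z - 475)/(-116 - 156))*1 = ((-394 - 475)/(-116 - 156))*1 = -869/(-272)*1 = -869*(-1/272)*1 = (869/272)*1 = 869/272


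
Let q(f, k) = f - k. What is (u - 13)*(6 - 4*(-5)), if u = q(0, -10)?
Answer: -78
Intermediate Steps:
u = 10 (u = 0 - 1*(-10) = 0 + 10 = 10)
(u - 13)*(6 - 4*(-5)) = (10 - 13)*(6 - 4*(-5)) = -3*(6 + 20) = -3*26 = -78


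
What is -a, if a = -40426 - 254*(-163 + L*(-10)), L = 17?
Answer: -44156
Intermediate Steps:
a = 44156 (a = -40426 - 254*(-163 + 17*(-10)) = -40426 - 254*(-163 - 170) = -40426 - 254*(-333) = -40426 + 84582 = 44156)
-a = -1*44156 = -44156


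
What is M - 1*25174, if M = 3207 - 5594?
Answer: -27561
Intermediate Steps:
M = -2387
M - 1*25174 = -2387 - 1*25174 = -2387 - 25174 = -27561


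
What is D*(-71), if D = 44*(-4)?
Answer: 12496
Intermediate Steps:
D = -176
D*(-71) = -176*(-71) = 12496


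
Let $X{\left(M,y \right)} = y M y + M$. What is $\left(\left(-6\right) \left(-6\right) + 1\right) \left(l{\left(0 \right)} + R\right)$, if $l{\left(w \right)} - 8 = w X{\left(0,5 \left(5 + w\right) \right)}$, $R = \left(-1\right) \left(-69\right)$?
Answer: $2849$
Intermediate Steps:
$X{\left(M,y \right)} = M + M y^{2}$ ($X{\left(M,y \right)} = M y y + M = M y^{2} + M = M + M y^{2}$)
$R = 69$
$l{\left(w \right)} = 8$ ($l{\left(w \right)} = 8 + w 0 \left(1 + \left(5 \left(5 + w\right)\right)^{2}\right) = 8 + w 0 \left(1 + \left(25 + 5 w\right)^{2}\right) = 8 + w 0 = 8 + 0 = 8$)
$\left(\left(-6\right) \left(-6\right) + 1\right) \left(l{\left(0 \right)} + R\right) = \left(\left(-6\right) \left(-6\right) + 1\right) \left(8 + 69\right) = \left(36 + 1\right) 77 = 37 \cdot 77 = 2849$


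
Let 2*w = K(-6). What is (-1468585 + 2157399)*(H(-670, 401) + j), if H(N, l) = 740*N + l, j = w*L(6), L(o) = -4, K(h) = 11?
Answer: -341252920694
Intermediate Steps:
w = 11/2 (w = (½)*11 = 11/2 ≈ 5.5000)
j = -22 (j = (11/2)*(-4) = -22)
H(N, l) = l + 740*N
(-1468585 + 2157399)*(H(-670, 401) + j) = (-1468585 + 2157399)*((401 + 740*(-670)) - 22) = 688814*((401 - 495800) - 22) = 688814*(-495399 - 22) = 688814*(-495421) = -341252920694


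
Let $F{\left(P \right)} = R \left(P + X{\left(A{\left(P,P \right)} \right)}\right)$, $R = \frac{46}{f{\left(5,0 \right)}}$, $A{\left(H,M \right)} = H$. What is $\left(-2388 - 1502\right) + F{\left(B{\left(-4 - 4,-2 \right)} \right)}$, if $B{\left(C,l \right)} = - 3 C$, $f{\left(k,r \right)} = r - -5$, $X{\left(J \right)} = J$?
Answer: $- \frac{17242}{5} \approx -3448.4$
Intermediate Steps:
$f{\left(k,r \right)} = 5 + r$ ($f{\left(k,r \right)} = r + 5 = 5 + r$)
$R = \frac{46}{5}$ ($R = \frac{46}{5 + 0} = \frac{46}{5} \approx 9.2$)
$F{\left(P \right)} = \frac{92 P}{5}$ ($F{\left(P \right)} = \frac{46 \left(P + P\right)}{5} = \frac{46 \cdot 2 P}{5} = \frac{92 P}{5}$)
$\left(-2388 - 1502\right) + F{\left(B{\left(-4 - 4,-2 \right)} \right)} = \left(-2388 - 1502\right) + \frac{92 \left(- 3 \left(-4 - 4\right)\right)}{5} = -3890 + \frac{92 \left(\left(-3\right) \left(-8\right)\right)}{5} = -3890 + \frac{92}{5} \cdot 24 = -3890 + \frac{2208}{5} = - \frac{17242}{5}$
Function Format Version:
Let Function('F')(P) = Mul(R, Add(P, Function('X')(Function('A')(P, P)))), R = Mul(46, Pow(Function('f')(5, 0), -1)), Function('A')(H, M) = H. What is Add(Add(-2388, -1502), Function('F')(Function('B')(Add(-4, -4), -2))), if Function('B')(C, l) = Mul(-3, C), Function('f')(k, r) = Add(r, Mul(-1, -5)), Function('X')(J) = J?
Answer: Rational(-17242, 5) ≈ -3448.4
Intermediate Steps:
Function('f')(k, r) = Add(5, r) (Function('f')(k, r) = Add(r, 5) = Add(5, r))
R = Rational(46, 5) (R = Mul(46, Pow(Add(5, 0), -1)) = Mul(46, Pow(5, -1)) = Mul(46, Rational(1, 5)) = Rational(46, 5) ≈ 9.2000)
Function('F')(P) = Mul(Rational(92, 5), P) (Function('F')(P) = Mul(Rational(46, 5), Add(P, P)) = Mul(Rational(46, 5), Mul(2, P)) = Mul(Rational(92, 5), P))
Add(Add(-2388, -1502), Function('F')(Function('B')(Add(-4, -4), -2))) = Add(Add(-2388, -1502), Mul(Rational(92, 5), Mul(-3, Add(-4, -4)))) = Add(-3890, Mul(Rational(92, 5), Mul(-3, -8))) = Add(-3890, Mul(Rational(92, 5), 24)) = Add(-3890, Rational(2208, 5)) = Rational(-17242, 5)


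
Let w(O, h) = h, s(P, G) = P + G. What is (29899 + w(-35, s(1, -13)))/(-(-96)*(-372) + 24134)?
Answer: -29887/11578 ≈ -2.5814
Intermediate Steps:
s(P, G) = G + P
(29899 + w(-35, s(1, -13)))/(-(-96)*(-372) + 24134) = (29899 + (-13 + 1))/(-(-96)*(-372) + 24134) = (29899 - 12)/(-1*35712 + 24134) = 29887/(-35712 + 24134) = 29887/(-11578) = 29887*(-1/11578) = -29887/11578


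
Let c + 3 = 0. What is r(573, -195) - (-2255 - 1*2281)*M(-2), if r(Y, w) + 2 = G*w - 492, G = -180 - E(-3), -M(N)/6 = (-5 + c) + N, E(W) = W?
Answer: 306181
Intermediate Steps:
c = -3 (c = -3 + 0 = -3)
M(N) = 48 - 6*N (M(N) = -6*((-5 - 3) + N) = -6*(-8 + N) = 48 - 6*N)
G = -177 (G = -180 - 1*(-3) = -180 + 3 = -177)
r(Y, w) = -494 - 177*w (r(Y, w) = -2 + (-177*w - 492) = -2 + (-492 - 177*w) = -494 - 177*w)
r(573, -195) - (-2255 - 1*2281)*M(-2) = (-494 - 177*(-195)) - (-2255 - 1*2281)*(48 - 6*(-2)) = (-494 + 34515) - (-2255 - 2281)*(48 + 12) = 34021 - (-4536)*60 = 34021 - 1*(-272160) = 34021 + 272160 = 306181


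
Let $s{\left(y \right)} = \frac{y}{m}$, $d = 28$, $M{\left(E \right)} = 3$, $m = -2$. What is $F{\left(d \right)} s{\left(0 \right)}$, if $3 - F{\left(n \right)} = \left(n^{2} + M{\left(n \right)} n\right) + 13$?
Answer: $0$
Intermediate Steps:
$s{\left(y \right)} = - \frac{y}{2}$ ($s{\left(y \right)} = \frac{y}{-2} = y \left(- \frac{1}{2}\right) = - \frac{y}{2}$)
$F{\left(n \right)} = -10 - n^{2} - 3 n$ ($F{\left(n \right)} = 3 - \left(\left(n^{2} + 3 n\right) + 13\right) = 3 - \left(13 + n^{2} + 3 n\right) = -10 - n^{2} - 3 n$)
$F{\left(d \right)} s{\left(0 \right)} = \left(-10 - 28^{2} - 84\right) \left(\left(- \frac{1}{2}\right) 0\right) = \left(-10 - 784 - 84\right) 0 = \left(-878\right) 0 = 0$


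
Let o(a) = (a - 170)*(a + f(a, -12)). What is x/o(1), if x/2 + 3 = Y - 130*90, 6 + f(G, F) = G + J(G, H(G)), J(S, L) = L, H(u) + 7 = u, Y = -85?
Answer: -11788/845 ≈ -13.950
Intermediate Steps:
H(u) = -7 + u
f(G, F) = -13 + 2*G (f(G, F) = -6 + (G + (-7 + G)) = -6 + (-7 + 2*G) = -13 + 2*G)
o(a) = (-170 + a)*(-13 + 3*a) (o(a) = (a - 170)*(a + (-13 + 2*a)) = (-170 + a)*(-13 + 3*a))
x = -23576 (x = -6 + 2*(-85 - 130*90) = -6 + 2*(-85 - 11700) = -6 + 2*(-11785) = -6 - 23570 = -23576)
x/o(1) = -23576/(2210 - 523*1 + 3*1²) = -23576/(2210 - 523 + 3*1) = -23576/(2210 - 523 + 3) = -23576/1690 = -23576*1/1690 = -11788/845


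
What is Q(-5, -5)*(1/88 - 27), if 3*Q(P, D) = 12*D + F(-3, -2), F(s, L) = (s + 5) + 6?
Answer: 30875/66 ≈ 467.80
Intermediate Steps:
F(s, L) = 11 + s (F(s, L) = (5 + s) + 6 = 11 + s)
Q(P, D) = 8/3 + 4*D (Q(P, D) = (12*D + (11 - 3))/3 = (12*D + 8)/3 = (8 + 12*D)/3 = 8/3 + 4*D)
Q(-5, -5)*(1/88 - 27) = (8/3 + 4*(-5))*(1/88 - 27) = (8/3 - 20)*(1/88 - 27) = -52/3*(-2375/88) = 30875/66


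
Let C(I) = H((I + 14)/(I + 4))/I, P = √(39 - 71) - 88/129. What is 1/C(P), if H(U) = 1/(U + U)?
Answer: 4*(85462*I + 105135*√2)/(129*(-107*I + 129*√2)) ≈ 12.464 + 21.836*I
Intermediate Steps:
H(U) = 1/(2*U)
P = -88/129 + 4*I*√2 (P = √(-32) - 88/129 = 4*I*√2 - 1*88/129 = 4*I*√2 - 88/129 = -88/129 + 4*I*√2 ≈ -0.68217 + 5.6569*I)
C(I) = (4 + I)/(2*I*(14 + I)) (C(I) = (1/(2*(((I + 14)/(I + 4)))))/I = (1/(2*(((14 + I)/(4 + I)))))/I = (((4 + I)/(14 + I))/2)/I = ((4 + I)/(2*(14 + I)))/I = (4 + I)/(2*I*(14 + I)))
1/C(P) = 1/((4 + (-88/129 + 4*I*√2))/(2*(-88/129 + 4*I*√2)*(14 + (-88/129 + 4*I*√2)))) = 1/((428/129 + 4*I*√2)/(2*(-88/129 + 4*I*√2)*(1718/129 + 4*I*√2))) = 2*(-88/129 + 4*I*√2)*(1718/129 + 4*I*√2)/(428/129 + 4*I*√2)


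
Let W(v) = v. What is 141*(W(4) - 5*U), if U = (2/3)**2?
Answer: 752/3 ≈ 250.67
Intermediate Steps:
U = 4/9 (U = (2*(1/3))**2 = (2/3)**2 = 4/9 ≈ 0.44444)
141*(W(4) - 5*U) = 141*(4 - 5*4/9) = 141*(4 - 20/9) = 141*(16/9) = 752/3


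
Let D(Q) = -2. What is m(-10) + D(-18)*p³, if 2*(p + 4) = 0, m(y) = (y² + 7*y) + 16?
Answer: 174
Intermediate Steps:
m(y) = 16 + y² + 7*y
p = -4 (p = -4 + (½)*0 = -4 + 0 = -4)
m(-10) + D(-18)*p³ = (16 + (-10)² + 7*(-10)) - 2*(-4)³ = (16 + 100 - 70) - 2*(-64) = 46 + 128 = 174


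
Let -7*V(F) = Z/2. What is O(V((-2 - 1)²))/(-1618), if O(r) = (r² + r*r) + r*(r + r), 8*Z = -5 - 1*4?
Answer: -81/5074048 ≈ -1.5964e-5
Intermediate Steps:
Z = -9/8 (Z = (-5 - 1*4)/8 = (-5 - 4)/8 = (⅛)*(-9) = -9/8 ≈ -1.1250)
V(F) = 9/112 (V(F) = -(-9)/(56*2) = -⅐*(-9/16) = 9/112)
O(r) = 4*r² (O(r) = (r² + r²) + r*(2*r) = 2*r² + 2*r² = 4*r²)
O(V((-2 - 1)²))/(-1618) = (4*(9/112)²)/(-1618) = (4*(81/12544))*(-1/1618) = (81/3136)*(-1/1618) = -81/5074048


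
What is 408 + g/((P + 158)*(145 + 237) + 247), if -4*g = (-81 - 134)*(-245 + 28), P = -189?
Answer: 3793939/9276 ≈ 409.01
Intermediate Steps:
g = -46655/4 (g = -(-81 - 134)*(-245 + 28)/4 = -(-215)*(-217)/4 = -1/4*46655 = -46655/4 ≈ -11664.)
408 + g/((P + 158)*(145 + 237) + 247) = 408 - 46655/4/((-189 + 158)*(145 + 237) + 247) = 408 - 46655/4/(-31*382 + 247) = 408 - 46655/4/(-11842 + 247) = 408 - 46655/4/(-11595) = 408 - 1/11595*(-46655/4) = 408 + 9331/9276 = 3793939/9276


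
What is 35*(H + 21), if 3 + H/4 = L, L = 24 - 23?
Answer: 455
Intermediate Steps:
L = 1
H = -8 (H = -12 + 4*1 = -12 + 4 = -8)
35*(H + 21) = 35*(-8 + 21) = 35*13 = 455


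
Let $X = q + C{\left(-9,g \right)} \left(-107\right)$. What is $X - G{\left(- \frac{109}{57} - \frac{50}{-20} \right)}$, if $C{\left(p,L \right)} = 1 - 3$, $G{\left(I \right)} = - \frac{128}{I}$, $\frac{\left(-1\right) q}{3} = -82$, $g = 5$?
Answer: $\frac{45412}{67} \approx 677.79$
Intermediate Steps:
$q = 246$ ($q = \left(-3\right) \left(-82\right) = 246$)
$C{\left(p,L \right)} = -2$
$X = 460$ ($X = 246 - -214 = 246 + 214 = 460$)
$X - G{\left(- \frac{109}{57} - \frac{50}{-20} \right)} = 460 - - \frac{128}{- \frac{109}{57} - \frac{50}{-20}} = 460 - - \frac{128}{\left(-109\right) \frac{1}{57} - - \frac{5}{2}} = 460 - - \frac{128}{- \frac{109}{57} + \frac{5}{2}} = 460 - - \frac{128}{\frac{67}{114}} = 460 - \left(-128\right) \frac{114}{67} = 460 - - \frac{14592}{67} = 460 + \frac{14592}{67} = \frac{45412}{67}$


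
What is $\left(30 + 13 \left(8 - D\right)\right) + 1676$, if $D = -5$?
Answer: $1875$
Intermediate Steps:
$\left(30 + 13 \left(8 - D\right)\right) + 1676 = \left(30 + 13 \left(8 - -5\right)\right) + 1676 = \left(30 + 13 \left(8 + 5\right)\right) + 1676 = \left(30 + 13 \cdot 13\right) + 1676 = \left(30 + 169\right) + 1676 = 199 + 1676 = 1875$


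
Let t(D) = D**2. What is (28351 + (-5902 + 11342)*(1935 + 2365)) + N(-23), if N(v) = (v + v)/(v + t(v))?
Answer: 257623860/11 ≈ 2.3420e+7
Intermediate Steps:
N(v) = 2*v/(v + v**2) (N(v) = (v + v)/(v + v**2) = (2*v)/(v + v**2) = 2*v/(v + v**2))
(28351 + (-5902 + 11342)*(1935 + 2365)) + N(-23) = (28351 + (-5902 + 11342)*(1935 + 2365)) + 2/(1 - 23) = (28351 + 5440*4300) + 2/(-22) = (28351 + 23392000) + 2*(-1/22) = 23420351 - 1/11 = 257623860/11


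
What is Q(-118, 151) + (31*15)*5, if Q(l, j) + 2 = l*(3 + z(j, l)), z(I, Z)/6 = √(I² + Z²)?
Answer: 1969 - 3540*√1469 ≈ -1.3371e+5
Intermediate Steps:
z(I, Z) = 6*√(I² + Z²)
Q(l, j) = -2 + l*(3 + 6*√(j² + l²))
Q(-118, 151) + (31*15)*5 = (-2 + 3*(-118) + 6*(-118)*√(151² + (-118)²)) + (31*15)*5 = (-2 - 354 + 6*(-118)*√(22801 + 13924)) + 465*5 = (-2 - 354 + 6*(-118)*√36725) + 2325 = (-2 - 354 + 6*(-118)*(5*√1469)) + 2325 = (-2 - 354 - 3540*√1469) + 2325 = (-356 - 3540*√1469) + 2325 = 1969 - 3540*√1469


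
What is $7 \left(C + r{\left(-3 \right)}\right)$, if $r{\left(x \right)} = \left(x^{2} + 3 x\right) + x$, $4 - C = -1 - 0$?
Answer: $14$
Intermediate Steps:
$C = 5$ ($C = 4 - \left(-1 - 0\right) = 4 - \left(-1 + 0\right) = 4 - -1 = 4 + 1 = 5$)
$r{\left(x \right)} = x^{2} + 4 x$
$7 \left(C + r{\left(-3 \right)}\right) = 7 \left(5 - 3 \left(4 - 3\right)\right) = 7 \left(5 - 3\right) = 7 \cdot 2 = 14$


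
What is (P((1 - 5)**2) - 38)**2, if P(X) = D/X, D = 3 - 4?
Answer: 370881/256 ≈ 1448.8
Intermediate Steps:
D = -1
P(X) = -1/X
(P((1 - 5)**2) - 38)**2 = (-1/((1 - 5)**2) - 38)**2 = (-1/((-4)**2) - 38)**2 = (-1/16 - 38)**2 = (-609/16)**2 = 370881/256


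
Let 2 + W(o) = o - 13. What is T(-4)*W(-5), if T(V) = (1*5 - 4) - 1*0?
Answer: -20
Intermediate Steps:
W(o) = -15 + o (W(o) = -2 + (o - 13) = -2 + (-13 + o) = -15 + o)
T(V) = 1 (T(V) = (5 - 4) + 0 = 1 + 0 = 1)
T(-4)*W(-5) = 1*(-15 - 5) = 1*(-20) = -20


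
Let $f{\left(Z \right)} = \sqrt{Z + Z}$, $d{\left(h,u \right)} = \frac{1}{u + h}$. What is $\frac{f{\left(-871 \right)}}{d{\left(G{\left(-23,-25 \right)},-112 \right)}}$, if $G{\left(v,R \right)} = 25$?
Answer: $- 87 i \sqrt{1742} \approx - 3631.1 i$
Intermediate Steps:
$d{\left(h,u \right)} = \frac{1}{h + u}$
$f{\left(Z \right)} = \sqrt{2} \sqrt{Z}$ ($f{\left(Z \right)} = \sqrt{2 Z} = \sqrt{2} \sqrt{Z}$)
$\frac{f{\left(-871 \right)}}{d{\left(G{\left(-23,-25 \right)},-112 \right)}} = \frac{\sqrt{2} \sqrt{-871}}{\frac{1}{25 - 112}} = \frac{\sqrt{2} i \sqrt{871}}{\frac{1}{-87}} = \frac{i \sqrt{1742}}{- \frac{1}{87}} = i \sqrt{1742} \left(-87\right) = - 87 i \sqrt{1742}$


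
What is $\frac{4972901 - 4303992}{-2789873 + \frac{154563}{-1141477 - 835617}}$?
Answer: $- \frac{1322495970446}{5515841323625} \approx -0.23976$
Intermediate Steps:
$\frac{4972901 - 4303992}{-2789873 + \frac{154563}{-1141477 - 835617}} = \frac{668909}{-2789873 + \frac{154563}{-1141477 - 835617}} = \frac{668909}{-2789873 + \frac{154563}{-1977094}} = \frac{668909}{-2789873 + 154563 \left(- \frac{1}{1977094}\right)} = \frac{668909}{-2789873 - \frac{154563}{1977094}} = \frac{668909}{- \frac{5515841323625}{1977094}} = 668909 \left(- \frac{1977094}{5515841323625}\right) = - \frac{1322495970446}{5515841323625}$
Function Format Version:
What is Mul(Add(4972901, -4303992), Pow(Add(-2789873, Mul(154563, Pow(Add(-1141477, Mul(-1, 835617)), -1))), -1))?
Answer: Rational(-1322495970446, 5515841323625) ≈ -0.23976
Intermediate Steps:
Mul(Add(4972901, -4303992), Pow(Add(-2789873, Mul(154563, Pow(Add(-1141477, Mul(-1, 835617)), -1))), -1)) = Mul(668909, Pow(Add(-2789873, Mul(154563, Pow(Add(-1141477, -835617), -1))), -1)) = Mul(668909, Pow(Add(-2789873, Mul(154563, Pow(-1977094, -1))), -1)) = Mul(668909, Pow(Add(-2789873, Mul(154563, Rational(-1, 1977094))), -1)) = Mul(668909, Pow(Add(-2789873, Rational(-154563, 1977094)), -1)) = Mul(668909, Pow(Rational(-5515841323625, 1977094), -1)) = Mul(668909, Rational(-1977094, 5515841323625)) = Rational(-1322495970446, 5515841323625)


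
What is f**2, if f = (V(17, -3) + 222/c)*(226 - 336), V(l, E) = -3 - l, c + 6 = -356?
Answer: 168436368100/32761 ≈ 5.1414e+6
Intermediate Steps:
c = -362 (c = -6 - 356 = -362)
f = 410410/181 (f = ((-3 - 1*17) + 222/(-362))*(226 - 336) = ((-3 - 17) + 222*(-1/362))*(-110) = (-20 - 111/181)*(-110) = -3731/181*(-110) = 410410/181 ≈ 2267.5)
f**2 = (410410/181)**2 = 168436368100/32761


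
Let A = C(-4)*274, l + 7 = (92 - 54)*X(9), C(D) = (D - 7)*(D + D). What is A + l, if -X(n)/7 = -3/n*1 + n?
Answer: 65399/3 ≈ 21800.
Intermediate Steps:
C(D) = 2*D*(-7 + D) (C(D) = (-7 + D)*(2*D) = 2*D*(-7 + D))
X(n) = -7*n + 21/n (X(n) = -7*(-3/n*1 + n) = -7*(-3/n + n) = -7*(n - 3/n) = -7*n + 21/n)
l = -6937/3 (l = -7 + (92 - 54)*(-7*9 + 21/9) = -7 + 38*(-63 + 21*(1/9)) = -7 + 38*(-63 + 7/3) = -7 + 38*(-182/3) = -7 - 6916/3 = -6937/3 ≈ -2312.3)
A = 24112 (A = (2*(-4)*(-7 - 4))*274 = (2*(-4)*(-11))*274 = 88*274 = 24112)
A + l = 24112 - 6937/3 = 65399/3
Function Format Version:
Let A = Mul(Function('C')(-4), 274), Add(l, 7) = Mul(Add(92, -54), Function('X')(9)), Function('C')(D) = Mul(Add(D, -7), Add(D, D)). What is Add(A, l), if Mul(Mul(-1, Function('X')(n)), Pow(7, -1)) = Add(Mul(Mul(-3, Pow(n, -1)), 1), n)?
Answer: Rational(65399, 3) ≈ 21800.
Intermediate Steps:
Function('C')(D) = Mul(2, D, Add(-7, D)) (Function('C')(D) = Mul(Add(-7, D), Mul(2, D)) = Mul(2, D, Add(-7, D)))
Function('X')(n) = Add(Mul(-7, n), Mul(21, Pow(n, -1))) (Function('X')(n) = Mul(-7, Add(Mul(Mul(-3, Pow(n, -1)), 1), n)) = Mul(-7, Add(Mul(-3, Pow(n, -1)), n)) = Mul(-7, Add(n, Mul(-3, Pow(n, -1)))) = Add(Mul(-7, n), Mul(21, Pow(n, -1))))
l = Rational(-6937, 3) (l = Add(-7, Mul(Add(92, -54), Add(Mul(-7, 9), Mul(21, Pow(9, -1))))) = Add(-7, Mul(38, Add(-63, Mul(21, Rational(1, 9))))) = Add(-7, Mul(38, Add(-63, Rational(7, 3)))) = Add(-7, Mul(38, Rational(-182, 3))) = Add(-7, Rational(-6916, 3)) = Rational(-6937, 3) ≈ -2312.3)
A = 24112 (A = Mul(Mul(2, -4, Add(-7, -4)), 274) = Mul(Mul(2, -4, -11), 274) = Mul(88, 274) = 24112)
Add(A, l) = Add(24112, Rational(-6937, 3)) = Rational(65399, 3)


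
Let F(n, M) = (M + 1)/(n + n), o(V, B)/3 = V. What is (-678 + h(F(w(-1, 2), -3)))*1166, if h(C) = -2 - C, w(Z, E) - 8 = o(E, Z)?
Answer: -5549577/7 ≈ -7.9280e+5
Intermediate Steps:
o(V, B) = 3*V
w(Z, E) = 8 + 3*E
F(n, M) = (1 + M)/(2*n) (F(n, M) = (1 + M)/((2*n)) = (1 + M)*(1/(2*n)) = (1 + M)/(2*n))
(-678 + h(F(w(-1, 2), -3)))*1166 = (-678 + (-2 - (1 - 3)/(2*(8 + 3*2))))*1166 = (-678 + (-2 - (-2)/(2*(8 + 6))))*1166 = (-678 + (-2 - (-2)/(2*14)))*1166 = (-678 + (-2 - 1*(-1/14)))*1166 = (-678 + (-2 + 1/14))*1166 = (-678 - 27/14)*1166 = -9519/14*1166 = -5549577/7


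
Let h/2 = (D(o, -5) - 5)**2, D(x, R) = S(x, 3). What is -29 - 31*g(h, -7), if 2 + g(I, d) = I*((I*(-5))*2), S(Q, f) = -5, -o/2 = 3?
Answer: 12400033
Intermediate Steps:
o = -6 (o = -2*3 = -6)
D(x, R) = -5
h = 200 (h = 2*(-5 - 5)**2 = 2*(-10)**2 = 2*100 = 200)
g(I, d) = -2 - 10*I**2 (g(I, d) = -2 + I*((I*(-5))*2) = -2 + I*(-5*I*2) = -2 + I*(-10*I) = -2 - 10*I**2)
-29 - 31*g(h, -7) = -29 - 31*(-2 - 10*200**2) = -29 - 31*(-2 - 10*40000) = -29 - 31*(-2 - 400000) = -29 - 31*(-400002) = -29 + 12400062 = 12400033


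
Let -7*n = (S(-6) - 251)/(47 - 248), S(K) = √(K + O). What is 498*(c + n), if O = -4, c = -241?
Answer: -56330108/469 + 166*I*√10/469 ≈ -1.2011e+5 + 1.1193*I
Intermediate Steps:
S(K) = √(-4 + K) (S(K) = √(K - 4) = √(-4 + K))
n = -251/1407 + I*√10/1407 (n = -(√(-4 - 6) - 251)/(7*(47 - 248)) = -(√(-10) - 251)/(7*(-201)) = -(I*√10 - 251)*(-1)/(7*201) = -(-251 + I*√10)*(-1)/(7*201) = -(251/201 - I*√10/201)/7 = -251/1407 + I*√10/1407 ≈ -0.17839 + 0.0022475*I)
498*(c + n) = 498*(-241 + (-251/1407 + I*√10/1407)) = 498*(-339338/1407 + I*√10/1407) = -56330108/469 + 166*I*√10/469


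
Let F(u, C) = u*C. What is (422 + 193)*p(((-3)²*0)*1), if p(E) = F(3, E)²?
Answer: 0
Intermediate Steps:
F(u, C) = C*u
p(E) = 9*E² (p(E) = (E*3)² = (3*E)² = 9*E²)
(422 + 193)*p(((-3)²*0)*1) = (422 + 193)*(9*(((-3)²*0)*1)²) = 615*(9*((9*0)*1)²) = 615*(9*(0*1)²) = 615*(9*0²) = 615*(9*0) = 615*0 = 0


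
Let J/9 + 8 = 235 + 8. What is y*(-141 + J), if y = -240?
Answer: -473760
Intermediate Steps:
J = 2115 (J = -72 + 9*(235 + 8) = -72 + 9*243 = -72 + 2187 = 2115)
y*(-141 + J) = -240*(-141 + 2115) = -240*1974 = -473760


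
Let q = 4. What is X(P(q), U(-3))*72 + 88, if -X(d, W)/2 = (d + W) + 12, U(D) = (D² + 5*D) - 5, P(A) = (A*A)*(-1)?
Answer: 2248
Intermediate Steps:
P(A) = -A² (P(A) = A²*(-1) = -A²)
U(D) = -5 + D² + 5*D
X(d, W) = -24 - 2*W - 2*d (X(d, W) = -2*((d + W) + 12) = -2*((W + d) + 12) = -2*(12 + W + d) = -24 - 2*W - 2*d)
X(P(q), U(-3))*72 + 88 = (-24 - 2*(-5 + (-3)² + 5*(-3)) - (-2)*4²)*72 + 88 = (-24 - 2*(-5 + 9 - 15) - (-2)*16)*72 + 88 = (-24 - 2*(-11) - 2*(-16))*72 + 88 = (-24 + 22 + 32)*72 + 88 = 30*72 + 88 = 2160 + 88 = 2248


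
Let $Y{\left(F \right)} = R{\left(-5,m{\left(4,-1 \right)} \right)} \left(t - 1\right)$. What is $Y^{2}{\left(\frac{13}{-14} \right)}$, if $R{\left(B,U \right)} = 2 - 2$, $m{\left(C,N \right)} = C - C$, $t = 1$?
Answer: $0$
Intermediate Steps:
$m{\left(C,N \right)} = 0$
$R{\left(B,U \right)} = 0$ ($R{\left(B,U \right)} = 2 - 2 = 0$)
$Y{\left(F \right)} = 0$ ($Y{\left(F \right)} = 0 \left(1 - 1\right) = 0 \cdot 0 = 0$)
$Y^{2}{\left(\frac{13}{-14} \right)} = 0^{2} = 0$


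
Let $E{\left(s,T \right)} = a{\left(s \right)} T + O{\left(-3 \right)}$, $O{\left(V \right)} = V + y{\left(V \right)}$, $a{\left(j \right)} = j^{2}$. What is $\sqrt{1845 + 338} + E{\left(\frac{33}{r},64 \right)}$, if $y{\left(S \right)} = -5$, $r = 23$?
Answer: $\frac{65464}{529} + \sqrt{2183} \approx 170.47$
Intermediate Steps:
$O{\left(V \right)} = -5 + V$ ($O{\left(V \right)} = V - 5 = -5 + V$)
$E{\left(s,T \right)} = -8 + T s^{2}$ ($E{\left(s,T \right)} = s^{2} T - 8 = T s^{2} - 8 = -8 + T s^{2}$)
$\sqrt{1845 + 338} + E{\left(\frac{33}{r},64 \right)} = \sqrt{1845 + 338} - \left(8 - 64 \left(\frac{33}{23}\right)^{2}\right) = \sqrt{2183} - \left(8 - 64 \left(33 \cdot \frac{1}{23}\right)^{2}\right) = \sqrt{2183} - \left(8 - 64 \left(\frac{33}{23}\right)^{2}\right) = \sqrt{2183} + \left(-8 + 64 \cdot \frac{1089}{529}\right) = \sqrt{2183} + \left(-8 + \frac{69696}{529}\right) = \sqrt{2183} + \frac{65464}{529} = \frac{65464}{529} + \sqrt{2183}$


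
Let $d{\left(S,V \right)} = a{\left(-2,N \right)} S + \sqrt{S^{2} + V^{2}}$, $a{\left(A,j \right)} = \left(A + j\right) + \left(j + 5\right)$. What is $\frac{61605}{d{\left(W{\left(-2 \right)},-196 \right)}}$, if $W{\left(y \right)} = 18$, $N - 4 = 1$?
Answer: $\frac{554445}{616} - \frac{61605 \sqrt{9685}}{8008} \approx 142.99$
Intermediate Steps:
$N = 5$ ($N = 4 + 1 = 5$)
$a{\left(A,j \right)} = 5 + A + 2 j$ ($a{\left(A,j \right)} = \left(A + j\right) + \left(5 + j\right) = 5 + A + 2 j$)
$d{\left(S,V \right)} = \sqrt{S^{2} + V^{2}} + 13 S$ ($d{\left(S,V \right)} = \left(5 - 2 + 2 \cdot 5\right) S + \sqrt{S^{2} + V^{2}} = \left(5 - 2 + 10\right) S + \sqrt{S^{2} + V^{2}} = 13 S + \sqrt{S^{2} + V^{2}} = \sqrt{S^{2} + V^{2}} + 13 S$)
$\frac{61605}{d{\left(W{\left(-2 \right)},-196 \right)}} = \frac{61605}{\sqrt{18^{2} + \left(-196\right)^{2}} + 13 \cdot 18} = \frac{61605}{\sqrt{324 + 38416} + 234} = \frac{61605}{\sqrt{38740} + 234} = \frac{61605}{2 \sqrt{9685} + 234} = \frac{61605}{234 + 2 \sqrt{9685}}$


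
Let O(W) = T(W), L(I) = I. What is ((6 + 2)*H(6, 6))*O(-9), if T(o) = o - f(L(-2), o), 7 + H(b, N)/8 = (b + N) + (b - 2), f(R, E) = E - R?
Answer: -1152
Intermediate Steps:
H(b, N) = -72 + 8*N + 16*b (H(b, N) = -56 + 8*((b + N) + (b - 2)) = -56 + 8*((N + b) + (-2 + b)) = -56 + 8*(-2 + N + 2*b) = -56 + (-16 + 8*N + 16*b) = -72 + 8*N + 16*b)
T(o) = -2 (T(o) = o - (o - 1*(-2)) = o - (o + 2) = o - (2 + o) = o + (-2 - o) = -2)
O(W) = -2
((6 + 2)*H(6, 6))*O(-9) = ((6 + 2)*(-72 + 8*6 + 16*6))*(-2) = (8*(-72 + 48 + 96))*(-2) = (8*72)*(-2) = 576*(-2) = -1152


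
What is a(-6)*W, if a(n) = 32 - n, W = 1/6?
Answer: 19/3 ≈ 6.3333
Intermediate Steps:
W = ⅙ (W = 1*(⅙) = ⅙ ≈ 0.16667)
a(-6)*W = (32 - 1*(-6))*(⅙) = (32 + 6)*(⅙) = 38*(⅙) = 19/3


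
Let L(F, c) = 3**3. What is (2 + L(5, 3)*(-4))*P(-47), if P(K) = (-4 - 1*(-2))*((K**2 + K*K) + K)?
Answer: 926652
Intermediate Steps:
L(F, c) = 27
P(K) = -4*K**2 - 2*K (P(K) = (-4 + 2)*((K**2 + K**2) + K) = -2*(2*K**2 + K) = -2*(K + 2*K**2) = -4*K**2 - 2*K)
(2 + L(5, 3)*(-4))*P(-47) = (2 + 27*(-4))*(-2*(-47)*(1 + 2*(-47))) = (2 - 108)*(-2*(-47)*(1 - 94)) = -(-212)*(-47)*(-93) = -106*(-8742) = 926652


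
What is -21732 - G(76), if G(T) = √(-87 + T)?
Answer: -21732 - I*√11 ≈ -21732.0 - 3.3166*I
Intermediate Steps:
-21732 - G(76) = -21732 - √(-87 + 76) = -21732 - √(-11) = -21732 - I*√11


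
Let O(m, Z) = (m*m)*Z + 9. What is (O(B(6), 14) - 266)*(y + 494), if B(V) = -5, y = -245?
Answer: 23157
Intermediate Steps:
O(m, Z) = 9 + Z*m² (O(m, Z) = m²*Z + 9 = Z*m² + 9 = 9 + Z*m²)
(O(B(6), 14) - 266)*(y + 494) = ((9 + 14*(-5)²) - 266)*(-245 + 494) = ((9 + 14*25) - 266)*249 = ((9 + 350) - 266)*249 = (359 - 266)*249 = 93*249 = 23157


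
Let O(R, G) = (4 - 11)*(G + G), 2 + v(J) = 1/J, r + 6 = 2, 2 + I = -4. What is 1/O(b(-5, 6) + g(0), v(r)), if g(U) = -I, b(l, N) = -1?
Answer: 2/63 ≈ 0.031746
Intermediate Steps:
I = -6 (I = -2 - 4 = -6)
g(U) = 6 (g(U) = -1*(-6) = 6)
r = -4 (r = -6 + 2 = -4)
v(J) = -2 + 1/J
O(R, G) = -14*G
1/O(b(-5, 6) + g(0), v(r)) = 1/(-14*(-2 + 1/(-4))) = 1/(-14*(-2 - 1/4)) = 1/(-14*(-9/4)) = 1/(63/2) = 2/63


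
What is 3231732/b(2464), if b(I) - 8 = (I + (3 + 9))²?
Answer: 269311/510882 ≈ 0.52715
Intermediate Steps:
b(I) = 8 + (12 + I)² (b(I) = 8 + (I + (3 + 9))² = 8 + (I + 12)² = 8 + (12 + I)²)
3231732/b(2464) = 3231732/(8 + (12 + 2464)²) = 3231732/(8 + 2476²) = 3231732/(8 + 6130576) = 3231732/6130584 = 3231732*(1/6130584) = 269311/510882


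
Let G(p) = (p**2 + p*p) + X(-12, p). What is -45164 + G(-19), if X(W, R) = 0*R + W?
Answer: -44454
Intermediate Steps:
X(W, R) = W (X(W, R) = 0 + W = W)
G(p) = -12 + 2*p**2 (G(p) = (p**2 + p*p) - 12 = (p**2 + p**2) - 12 = 2*p**2 - 12 = -12 + 2*p**2)
-45164 + G(-19) = -45164 + (-12 + 2*(-19)**2) = -45164 + (-12 + 2*361) = -45164 + (-12 + 722) = -45164 + 710 = -44454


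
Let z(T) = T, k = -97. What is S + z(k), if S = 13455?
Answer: 13358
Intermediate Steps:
S + z(k) = 13455 - 97 = 13358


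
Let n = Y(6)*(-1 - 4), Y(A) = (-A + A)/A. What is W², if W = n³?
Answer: 0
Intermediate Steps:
Y(A) = 0 (Y(A) = 0/A = 0)
n = 0 (n = 0*(-1 - 4) = 0*(-5) = 0)
W = 0 (W = 0³ = 0)
W² = 0² = 0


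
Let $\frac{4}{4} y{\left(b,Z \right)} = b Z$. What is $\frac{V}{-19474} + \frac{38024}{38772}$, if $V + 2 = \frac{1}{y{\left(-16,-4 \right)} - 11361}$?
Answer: $\frac{2091517891003}{2132438462154} \approx 0.98081$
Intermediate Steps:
$y{\left(b,Z \right)} = Z b$ ($y{\left(b,Z \right)} = b Z = Z b$)
$V = - \frac{22595}{11297}$ ($V = -2 + \frac{1}{\left(-4\right) \left(-16\right) - 11361} = -2 + \frac{1}{64 - 11361} = -2 + \frac{1}{-11297} = -2 - \frac{1}{11297} = - \frac{22595}{11297} \approx -2.0001$)
$\frac{V}{-19474} + \frac{38024}{38772} = - \frac{22595}{11297 \left(-19474\right)} + \frac{38024}{38772} = \left(- \frac{22595}{11297}\right) \left(- \frac{1}{19474}\right) + 38024 \cdot \frac{1}{38772} = \frac{22595}{219997778} + \frac{9506}{9693} = \frac{2091517891003}{2132438462154}$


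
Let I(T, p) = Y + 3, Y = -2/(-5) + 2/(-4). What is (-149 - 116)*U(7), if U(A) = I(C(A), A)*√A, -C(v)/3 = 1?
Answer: -1537*√7/2 ≈ -2033.3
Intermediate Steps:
Y = -⅒ (Y = -2*(-⅕) + 2*(-¼) = ⅖ - ½ = -⅒ ≈ -0.10000)
C(v) = -3 (C(v) = -3*1 = -3)
I(T, p) = 29/10 (I(T, p) = -⅒ + 3 = 29/10)
U(A) = 29*√A/10
(-149 - 116)*U(7) = (-149 - 116)*(29*√7/10) = -1537*√7/2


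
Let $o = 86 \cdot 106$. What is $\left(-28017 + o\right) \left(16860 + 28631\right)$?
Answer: $-859825391$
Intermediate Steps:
$o = 9116$
$\left(-28017 + o\right) \left(16860 + 28631\right) = \left(-28017 + 9116\right) \left(16860 + 28631\right) = \left(-18901\right) 45491 = -859825391$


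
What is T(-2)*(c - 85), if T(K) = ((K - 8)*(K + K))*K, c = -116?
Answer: 16080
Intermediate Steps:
T(K) = 2*K²*(-8 + K) (T(K) = ((-8 + K)*(2*K))*K = (2*K*(-8 + K))*K = 2*K²*(-8 + K))
T(-2)*(c - 85) = (2*(-2)²*(-8 - 2))*(-116 - 85) = (2*4*(-10))*(-201) = -80*(-201) = 16080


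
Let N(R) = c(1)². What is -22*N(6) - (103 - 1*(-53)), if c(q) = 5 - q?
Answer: -508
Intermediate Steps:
N(R) = 16 (N(R) = (5 - 1*1)² = (5 - 1)² = 4² = 16)
-22*N(6) - (103 - 1*(-53)) = -22*16 - (103 - 1*(-53)) = -352 - (103 + 53) = -352 - 1*156 = -352 - 156 = -508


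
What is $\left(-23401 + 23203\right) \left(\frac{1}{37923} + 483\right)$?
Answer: $- \frac{1208909460}{12641} \approx -95634.0$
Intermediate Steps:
$\left(-23401 + 23203\right) \left(\frac{1}{37923} + 483\right) = - 198 \left(\frac{1}{37923} + 483\right) = \left(-198\right) \frac{18316810}{37923} = - \frac{1208909460}{12641}$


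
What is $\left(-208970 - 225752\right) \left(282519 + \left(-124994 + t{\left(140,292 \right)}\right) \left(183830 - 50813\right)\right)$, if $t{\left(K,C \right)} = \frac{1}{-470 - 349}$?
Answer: $\frac{1973164102491183932}{273} \approx 7.2277 \cdot 10^{15}$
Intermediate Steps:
$t{\left(K,C \right)} = - \frac{1}{819}$ ($t{\left(K,C \right)} = \frac{1}{-819} = - \frac{1}{819}$)
$\left(-208970 - 225752\right) \left(282519 + \left(-124994 + t{\left(140,292 \right)}\right) \left(183830 - 50813\right)\right) = \left(-208970 - 225752\right) \left(282519 + \left(-124994 - \frac{1}{819}\right) \left(183830 - 50813\right)\right) = - 434722 \left(282519 - \frac{4538987287493}{273}\right) = \left(-434722\right) \left(- \frac{4538910159806}{273}\right) = \frac{1973164102491183932}{273}$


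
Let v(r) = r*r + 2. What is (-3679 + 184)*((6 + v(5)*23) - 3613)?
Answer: 10436070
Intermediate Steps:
v(r) = 2 + r² (v(r) = r² + 2 = 2 + r²)
(-3679 + 184)*((6 + v(5)*23) - 3613) = (-3679 + 184)*((6 + (2 + 5²)*23) - 3613) = -3495*((6 + (2 + 25)*23) - 3613) = -3495*((6 + 27*23) - 3613) = -3495*((6 + 621) - 3613) = -3495*(627 - 3613) = -3495*(-2986) = 10436070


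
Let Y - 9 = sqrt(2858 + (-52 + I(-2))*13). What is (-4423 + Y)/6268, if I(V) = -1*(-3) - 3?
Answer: -2207/3134 + sqrt(2182)/6268 ≈ -0.69676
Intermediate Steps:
I(V) = 0 (I(V) = 3 - 3 = 0)
Y = 9 + sqrt(2182) (Y = 9 + sqrt(2858 + (-52 + 0)*13) = 9 + sqrt(2858 - 52*13) = 9 + sqrt(2858 - 676) = 9 + sqrt(2182) ≈ 55.712)
(-4423 + Y)/6268 = (-4423 + (9 + sqrt(2182)))/6268 = (-4414 + sqrt(2182))*(1/6268) = -2207/3134 + sqrt(2182)/6268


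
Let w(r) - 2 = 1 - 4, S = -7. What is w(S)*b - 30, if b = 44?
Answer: -74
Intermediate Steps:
w(r) = -1 (w(r) = 2 + (1 - 4) = 2 - 3 = -1)
w(S)*b - 30 = -1*44 - 30 = -44 - 30 = -74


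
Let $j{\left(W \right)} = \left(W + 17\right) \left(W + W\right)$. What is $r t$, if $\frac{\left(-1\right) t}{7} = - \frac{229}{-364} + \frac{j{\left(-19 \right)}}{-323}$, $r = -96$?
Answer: $\frac{58488}{221} \approx 264.65$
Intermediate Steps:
$j{\left(W \right)} = 2 W \left(17 + W\right)$ ($j{\left(W \right)} = \left(17 + W\right) 2 W = 2 W \left(17 + W\right)$)
$t = - \frac{2437}{884}$ ($t = - 7 \left(- \frac{229}{-364} + \frac{2 \left(-19\right) \left(17 - 19\right)}{-323}\right) = - 7 \left(\left(-229\right) \left(- \frac{1}{364}\right) + 2 \left(-19\right) \left(-2\right) \left(- \frac{1}{323}\right)\right) = - 7 \left(\frac{229}{364} + 76 \left(- \frac{1}{323}\right)\right) = - 7 \left(\frac{229}{364} - \frac{4}{17}\right) = \left(-7\right) \frac{2437}{6188} = - \frac{2437}{884} \approx -2.7568$)
$r t = \left(-96\right) \left(- \frac{2437}{884}\right) = \frac{58488}{221}$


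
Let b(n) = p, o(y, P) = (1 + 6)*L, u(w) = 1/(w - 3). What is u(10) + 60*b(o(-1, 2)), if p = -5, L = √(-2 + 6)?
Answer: -2099/7 ≈ -299.86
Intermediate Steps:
u(w) = 1/(-3 + w)
L = 2 (L = √4 = 2)
o(y, P) = 14 (o(y, P) = (1 + 6)*2 = 7*2 = 14)
b(n) = -5
u(10) + 60*b(o(-1, 2)) = 1/(-3 + 10) + 60*(-5) = 1/7 - 300 = ⅐ - 300 = -2099/7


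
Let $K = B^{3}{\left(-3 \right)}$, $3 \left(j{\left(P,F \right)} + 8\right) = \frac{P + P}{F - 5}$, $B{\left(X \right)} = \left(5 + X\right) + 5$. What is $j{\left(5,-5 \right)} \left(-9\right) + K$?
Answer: $418$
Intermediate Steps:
$B{\left(X \right)} = 10 + X$
$j{\left(P,F \right)} = -8 + \frac{2 P}{3 \left(-5 + F\right)}$ ($j{\left(P,F \right)} = -8 + \frac{\left(P + P\right) \frac{1}{F - 5}}{3} = -8 + \frac{2 P \frac{1}{-5 + F}}{3} = -8 + \frac{2 P}{3 \left(-5 + F\right)}$)
$K = 343$ ($K = \left(10 - 3\right)^{3} = 7^{3} = 343$)
$j{\left(5,-5 \right)} \left(-9\right) + K = \frac{2 \left(60 + 5 - -60\right)}{3 \left(-5 - 5\right)} \left(-9\right) + 343 = \frac{2 \left(60 + 5 + 60\right)}{3 \left(-10\right)} \left(-9\right) + 343 = \frac{2}{3} \left(- \frac{1}{10}\right) 125 \left(-9\right) + 343 = \left(- \frac{25}{3}\right) \left(-9\right) + 343 = 75 + 343 = 418$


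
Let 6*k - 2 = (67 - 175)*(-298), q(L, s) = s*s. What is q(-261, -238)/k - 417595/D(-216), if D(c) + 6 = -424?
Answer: 194097917/197714 ≈ 981.71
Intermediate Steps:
D(c) = -430 (D(c) = -6 - 424 = -430)
q(L, s) = s²
k = 16093/3 (k = ⅓ + ((67 - 175)*(-298))/6 = ⅓ + (-108*(-298))/6 = ⅓ + (⅙)*32184 = ⅓ + 5364 = 16093/3 ≈ 5364.3)
q(-261, -238)/k - 417595/D(-216) = (-238)²/(16093/3) - 417595/(-430) = 56644*(3/16093) - 417595*(-1/430) = 24276/2299 + 83519/86 = 194097917/197714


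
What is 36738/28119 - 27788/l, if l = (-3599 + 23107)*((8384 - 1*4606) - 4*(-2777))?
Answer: 68383269937/52343894862 ≈ 1.3064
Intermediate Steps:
l = 290396088 (l = 19508*((8384 - 4606) + 11108) = 19508*(3778 + 11108) = 19508*14886 = 290396088)
36738/28119 - 27788/l = 36738/28119 - 27788/290396088 = 36738*(1/28119) - 27788*1/290396088 = 942/721 - 6947/72599022 = 68383269937/52343894862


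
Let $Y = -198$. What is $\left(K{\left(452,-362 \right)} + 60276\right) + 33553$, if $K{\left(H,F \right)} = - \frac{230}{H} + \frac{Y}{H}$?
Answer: $\frac{10602570}{113} \approx 93828.0$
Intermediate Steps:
$K{\left(H,F \right)} = - \frac{428}{H}$ ($K{\left(H,F \right)} = - \frac{230}{H} - \frac{198}{H} = - \frac{428}{H}$)
$\left(K{\left(452,-362 \right)} + 60276\right) + 33553 = \left(- \frac{428}{452} + 60276\right) + 33553 = \left(\left(-428\right) \frac{1}{452} + 60276\right) + 33553 = \left(- \frac{107}{113} + 60276\right) + 33553 = \frac{6811081}{113} + 33553 = \frac{10602570}{113}$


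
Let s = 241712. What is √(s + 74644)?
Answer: 2*√79089 ≈ 562.46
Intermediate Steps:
√(s + 74644) = √(241712 + 74644) = √316356 = 2*√79089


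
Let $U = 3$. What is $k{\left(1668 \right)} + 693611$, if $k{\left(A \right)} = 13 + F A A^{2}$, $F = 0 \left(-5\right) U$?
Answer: $693624$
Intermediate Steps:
$F = 0$ ($F = 0 \left(-5\right) 3 = 0 \cdot 3 = 0$)
$k{\left(A \right)} = 13$ ($k{\left(A \right)} = 13 + 0 A A^{2} = 13 + 0 A^{3} = 13 + 0 = 13$)
$k{\left(1668 \right)} + 693611 = 13 + 693611 = 693624$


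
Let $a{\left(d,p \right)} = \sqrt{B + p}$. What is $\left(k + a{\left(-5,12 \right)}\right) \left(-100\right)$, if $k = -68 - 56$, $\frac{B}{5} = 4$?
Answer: $12400 - 400 \sqrt{2} \approx 11834.0$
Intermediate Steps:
$B = 20$ ($B = 5 \cdot 4 = 20$)
$a{\left(d,p \right)} = \sqrt{20 + p}$
$k = -124$ ($k = -68 - 56 = -124$)
$\left(k + a{\left(-5,12 \right)}\right) \left(-100\right) = \left(-124 + \sqrt{20 + 12}\right) \left(-100\right) = \left(-124 + \sqrt{32}\right) \left(-100\right) = \left(-124 + 4 \sqrt{2}\right) \left(-100\right) = 12400 - 400 \sqrt{2}$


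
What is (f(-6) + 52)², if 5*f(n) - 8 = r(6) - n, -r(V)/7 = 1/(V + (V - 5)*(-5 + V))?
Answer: 74529/25 ≈ 2981.2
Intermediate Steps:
r(V) = -7/(V + (-5 + V)²) (r(V) = -7/(V + (V - 5)*(-5 + V)) = -7/(V + (-5 + V)*(-5 + V)) = -7/(V + (-5 + V)²))
f(n) = 7/5 - n/5 (f(n) = 8/5 + (-7/(6 + (-5 + 6)²) - n)/5 = 8/5 + (-7/(6 + 1²) - n)/5 = 8/5 + (-7/(6 + 1) - n)/5 = 8/5 + (-7/7 - n)/5 = 8/5 + (-7*⅐ - n)/5 = 8/5 + (-1 - n)/5 = 8/5 + (-⅕ - n/5) = 7/5 - n/5)
(f(-6) + 52)² = ((7/5 - ⅕*(-6)) + 52)² = ((7/5 + 6/5) + 52)² = (13/5 + 52)² = (273/5)² = 74529/25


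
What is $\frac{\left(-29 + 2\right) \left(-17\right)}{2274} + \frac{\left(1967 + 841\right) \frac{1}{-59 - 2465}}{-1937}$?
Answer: $\frac{14425839}{71266402} \approx 0.20242$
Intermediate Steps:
$\frac{\left(-29 + 2\right) \left(-17\right)}{2274} + \frac{\left(1967 + 841\right) \frac{1}{-59 - 2465}}{-1937} = \left(-27\right) \left(-17\right) \frac{1}{2274} + \frac{2808}{-2524} \left(- \frac{1}{1937}\right) = 459 \cdot \frac{1}{2274} + 2808 \left(- \frac{1}{2524}\right) \left(- \frac{1}{1937}\right) = \frac{153}{758} - - \frac{54}{94019} = \frac{153}{758} + \frac{54}{94019} = \frac{14425839}{71266402}$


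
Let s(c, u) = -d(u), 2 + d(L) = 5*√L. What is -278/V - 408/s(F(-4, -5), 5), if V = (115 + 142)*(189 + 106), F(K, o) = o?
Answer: 61831402/9173615 + 2040*√5/121 ≈ 44.439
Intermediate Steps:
V = 75815 (V = 257*295 = 75815)
d(L) = -2 + 5*√L
s(c, u) = 2 - 5*√u (s(c, u) = -(-2 + 5*√u) = 2 - 5*√u)
-278/V - 408/s(F(-4, -5), 5) = -278/75815 - 408/(2 - 5*√5)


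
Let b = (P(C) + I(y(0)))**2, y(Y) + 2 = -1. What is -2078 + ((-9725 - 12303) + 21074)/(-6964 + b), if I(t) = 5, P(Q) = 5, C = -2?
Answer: -2377073/1144 ≈ -2077.9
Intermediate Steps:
y(Y) = -3 (y(Y) = -2 - 1 = -3)
b = 100 (b = (5 + 5)**2 = 10**2 = 100)
-2078 + ((-9725 - 12303) + 21074)/(-6964 + b) = -2078 + ((-9725 - 12303) + 21074)/(-6964 + 100) = -2078 + (-22028 + 21074)/(-6864) = -2078 - 954*(-1/6864) = -2078 + 159/1144 = -2377073/1144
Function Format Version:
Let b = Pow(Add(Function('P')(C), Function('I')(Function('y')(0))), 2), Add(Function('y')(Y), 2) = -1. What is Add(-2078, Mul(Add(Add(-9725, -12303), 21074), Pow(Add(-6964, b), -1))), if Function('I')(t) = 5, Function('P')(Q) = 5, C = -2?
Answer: Rational(-2377073, 1144) ≈ -2077.9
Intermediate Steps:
Function('y')(Y) = -3 (Function('y')(Y) = Add(-2, -1) = -3)
b = 100 (b = Pow(Add(5, 5), 2) = Pow(10, 2) = 100)
Add(-2078, Mul(Add(Add(-9725, -12303), 21074), Pow(Add(-6964, b), -1))) = Add(-2078, Mul(Add(Add(-9725, -12303), 21074), Pow(Add(-6964, 100), -1))) = Add(-2078, Mul(Add(-22028, 21074), Pow(-6864, -1))) = Add(-2078, Mul(-954, Rational(-1, 6864))) = Add(-2078, Rational(159, 1144)) = Rational(-2377073, 1144)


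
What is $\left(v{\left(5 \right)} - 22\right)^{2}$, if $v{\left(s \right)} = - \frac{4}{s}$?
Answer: $\frac{12996}{25} \approx 519.84$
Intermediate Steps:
$\left(v{\left(5 \right)} - 22\right)^{2} = \left(- \frac{4}{5} - 22\right)^{2} = \left(- \frac{114}{5}\right)^{2} = \frac{12996}{25}$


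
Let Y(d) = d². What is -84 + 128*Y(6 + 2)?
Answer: 8108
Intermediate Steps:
-84 + 128*Y(6 + 2) = -84 + 128*(6 + 2)² = -84 + 128*8² = -84 + 128*64 = -84 + 8192 = 8108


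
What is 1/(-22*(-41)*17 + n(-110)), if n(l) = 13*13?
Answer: 1/15503 ≈ 6.4504e-5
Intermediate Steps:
n(l) = 169
1/(-22*(-41)*17 + n(-110)) = 1/(-22*(-41)*17 + 169) = 1/(902*17 + 169) = 1/(15334 + 169) = 1/15503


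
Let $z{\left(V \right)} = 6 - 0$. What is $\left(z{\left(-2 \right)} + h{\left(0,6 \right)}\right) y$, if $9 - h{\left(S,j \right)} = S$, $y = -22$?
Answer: $-330$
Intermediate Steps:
$z{\left(V \right)} = 6$ ($z{\left(V \right)} = 6 + 0 = 6$)
$h{\left(S,j \right)} = 9 - S$
$\left(z{\left(-2 \right)} + h{\left(0,6 \right)}\right) y = \left(6 + \left(9 - 0\right)\right) \left(-22\right) = \left(6 + \left(9 + 0\right)\right) \left(-22\right) = \left(6 + 9\right) \left(-22\right) = 15 \left(-22\right) = -330$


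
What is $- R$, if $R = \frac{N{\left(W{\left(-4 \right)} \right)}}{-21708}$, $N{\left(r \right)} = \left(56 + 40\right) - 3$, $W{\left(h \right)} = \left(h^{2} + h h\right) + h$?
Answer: $\frac{31}{7236} \approx 0.0042841$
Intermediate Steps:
$W{\left(h \right)} = h + 2 h^{2}$ ($W{\left(h \right)} = \left(h^{2} + h^{2}\right) + h = 2 h^{2} + h = h + 2 h^{2}$)
$N{\left(r \right)} = 93$ ($N{\left(r \right)} = 96 - 3 = 93$)
$R = - \frac{31}{7236}$ ($R = \frac{93}{-21708} = 93 \left(- \frac{1}{21708}\right) = - \frac{31}{7236} \approx -0.0042841$)
$- R = \left(-1\right) \left(- \frac{31}{7236}\right) = \frac{31}{7236}$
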